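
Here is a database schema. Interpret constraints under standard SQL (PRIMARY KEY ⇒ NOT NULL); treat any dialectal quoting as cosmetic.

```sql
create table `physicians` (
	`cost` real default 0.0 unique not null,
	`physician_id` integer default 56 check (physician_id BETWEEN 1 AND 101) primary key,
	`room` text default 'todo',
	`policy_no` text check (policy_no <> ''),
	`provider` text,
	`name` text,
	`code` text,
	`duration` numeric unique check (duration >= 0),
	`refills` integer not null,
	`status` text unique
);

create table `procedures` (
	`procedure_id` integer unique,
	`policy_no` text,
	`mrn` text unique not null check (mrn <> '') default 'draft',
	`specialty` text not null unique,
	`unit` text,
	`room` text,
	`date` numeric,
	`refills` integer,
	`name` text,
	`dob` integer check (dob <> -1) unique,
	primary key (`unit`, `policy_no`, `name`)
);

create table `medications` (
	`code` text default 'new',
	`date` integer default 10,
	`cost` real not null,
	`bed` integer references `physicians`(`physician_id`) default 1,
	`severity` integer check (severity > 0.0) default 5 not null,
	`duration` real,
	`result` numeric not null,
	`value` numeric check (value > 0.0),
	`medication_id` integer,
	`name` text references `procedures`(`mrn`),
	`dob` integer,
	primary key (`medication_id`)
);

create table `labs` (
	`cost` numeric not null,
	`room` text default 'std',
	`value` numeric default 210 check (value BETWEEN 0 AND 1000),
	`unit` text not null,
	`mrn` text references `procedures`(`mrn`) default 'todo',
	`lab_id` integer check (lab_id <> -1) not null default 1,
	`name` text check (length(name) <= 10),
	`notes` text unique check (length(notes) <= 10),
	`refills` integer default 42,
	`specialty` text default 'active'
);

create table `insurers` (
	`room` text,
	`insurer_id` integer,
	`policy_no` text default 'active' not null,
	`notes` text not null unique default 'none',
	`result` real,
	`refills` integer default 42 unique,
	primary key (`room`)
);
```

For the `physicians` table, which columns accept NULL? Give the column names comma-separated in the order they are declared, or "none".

- cost: declared NOT NULL → not nullable.
- physician_id: part of the PRIMARY KEY, which implies NOT NULL → not nullable.
- room: DEFAULT only fills an omitted column; an explicit NULL is still allowed → nullable.
- policy_no: CHECK does not forbid NULL (a CHECK constraint passes when its expression is NULL) → nullable.
- provider: no NOT NULL constraint applies → nullable.
- name: no NOT NULL constraint applies → nullable.
- code: no NOT NULL constraint applies → nullable.
- duration: CHECK does not forbid NULL (a CHECK constraint passes when its expression is NULL) → nullable.
- refills: declared NOT NULL → not nullable.
- status: UNIQUE does not imply NOT NULL → nullable.

room, policy_no, provider, name, code, duration, status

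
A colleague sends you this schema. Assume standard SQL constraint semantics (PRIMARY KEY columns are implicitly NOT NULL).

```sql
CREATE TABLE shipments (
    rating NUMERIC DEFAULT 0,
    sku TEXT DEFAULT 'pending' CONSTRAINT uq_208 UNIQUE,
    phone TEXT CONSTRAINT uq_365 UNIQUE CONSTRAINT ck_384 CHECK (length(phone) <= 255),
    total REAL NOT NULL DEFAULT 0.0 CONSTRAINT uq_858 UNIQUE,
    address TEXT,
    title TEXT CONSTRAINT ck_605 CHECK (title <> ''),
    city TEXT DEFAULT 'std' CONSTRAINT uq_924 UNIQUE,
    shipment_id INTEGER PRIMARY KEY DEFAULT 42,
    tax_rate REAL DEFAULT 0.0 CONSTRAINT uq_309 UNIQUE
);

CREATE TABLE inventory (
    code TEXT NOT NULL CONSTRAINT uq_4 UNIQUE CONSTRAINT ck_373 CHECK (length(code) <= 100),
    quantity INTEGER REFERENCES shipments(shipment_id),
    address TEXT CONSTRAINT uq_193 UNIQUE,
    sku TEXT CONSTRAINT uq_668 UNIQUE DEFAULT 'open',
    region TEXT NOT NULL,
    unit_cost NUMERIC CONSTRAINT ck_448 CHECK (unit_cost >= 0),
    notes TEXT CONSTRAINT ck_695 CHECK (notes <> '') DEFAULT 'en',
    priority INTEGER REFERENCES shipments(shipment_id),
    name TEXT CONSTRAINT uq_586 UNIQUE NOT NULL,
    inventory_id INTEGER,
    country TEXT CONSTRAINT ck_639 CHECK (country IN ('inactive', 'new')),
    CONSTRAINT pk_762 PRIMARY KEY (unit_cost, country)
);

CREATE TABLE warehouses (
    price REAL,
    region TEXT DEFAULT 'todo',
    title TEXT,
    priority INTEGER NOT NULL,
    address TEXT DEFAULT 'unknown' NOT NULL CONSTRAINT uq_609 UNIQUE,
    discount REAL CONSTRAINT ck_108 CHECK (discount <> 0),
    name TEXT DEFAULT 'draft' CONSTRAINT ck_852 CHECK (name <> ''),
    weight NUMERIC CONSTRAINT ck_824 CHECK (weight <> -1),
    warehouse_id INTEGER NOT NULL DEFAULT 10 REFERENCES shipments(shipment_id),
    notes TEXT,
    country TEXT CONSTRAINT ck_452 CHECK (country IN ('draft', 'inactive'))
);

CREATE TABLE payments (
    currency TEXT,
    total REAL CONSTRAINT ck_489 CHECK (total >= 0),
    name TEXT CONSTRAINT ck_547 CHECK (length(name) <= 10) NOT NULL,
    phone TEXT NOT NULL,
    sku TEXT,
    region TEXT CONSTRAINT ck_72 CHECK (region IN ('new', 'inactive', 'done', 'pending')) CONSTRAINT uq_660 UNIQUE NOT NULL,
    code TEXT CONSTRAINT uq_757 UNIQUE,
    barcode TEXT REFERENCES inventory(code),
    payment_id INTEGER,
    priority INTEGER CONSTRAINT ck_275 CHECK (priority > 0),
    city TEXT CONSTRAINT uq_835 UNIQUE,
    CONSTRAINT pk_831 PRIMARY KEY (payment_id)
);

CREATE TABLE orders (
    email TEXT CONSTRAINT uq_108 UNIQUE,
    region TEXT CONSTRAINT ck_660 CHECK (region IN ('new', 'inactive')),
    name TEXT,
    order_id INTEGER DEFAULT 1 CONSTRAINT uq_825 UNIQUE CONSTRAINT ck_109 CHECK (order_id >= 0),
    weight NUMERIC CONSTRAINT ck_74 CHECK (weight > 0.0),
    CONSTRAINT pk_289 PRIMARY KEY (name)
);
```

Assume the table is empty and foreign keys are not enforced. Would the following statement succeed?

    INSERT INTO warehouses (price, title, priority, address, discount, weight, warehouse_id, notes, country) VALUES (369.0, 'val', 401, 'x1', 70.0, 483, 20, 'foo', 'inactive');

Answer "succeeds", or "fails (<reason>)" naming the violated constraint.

NOT NULL columns: address is supplied; priority is supplied; warehouse_id is supplied.
CHECK constraints: 70.0 satisfies (discount <> 0); 483 satisfies (weight <> -1); 'inactive' satisfies (country IN ('draft', 'inactive')).
No constraint is violated.

succeeds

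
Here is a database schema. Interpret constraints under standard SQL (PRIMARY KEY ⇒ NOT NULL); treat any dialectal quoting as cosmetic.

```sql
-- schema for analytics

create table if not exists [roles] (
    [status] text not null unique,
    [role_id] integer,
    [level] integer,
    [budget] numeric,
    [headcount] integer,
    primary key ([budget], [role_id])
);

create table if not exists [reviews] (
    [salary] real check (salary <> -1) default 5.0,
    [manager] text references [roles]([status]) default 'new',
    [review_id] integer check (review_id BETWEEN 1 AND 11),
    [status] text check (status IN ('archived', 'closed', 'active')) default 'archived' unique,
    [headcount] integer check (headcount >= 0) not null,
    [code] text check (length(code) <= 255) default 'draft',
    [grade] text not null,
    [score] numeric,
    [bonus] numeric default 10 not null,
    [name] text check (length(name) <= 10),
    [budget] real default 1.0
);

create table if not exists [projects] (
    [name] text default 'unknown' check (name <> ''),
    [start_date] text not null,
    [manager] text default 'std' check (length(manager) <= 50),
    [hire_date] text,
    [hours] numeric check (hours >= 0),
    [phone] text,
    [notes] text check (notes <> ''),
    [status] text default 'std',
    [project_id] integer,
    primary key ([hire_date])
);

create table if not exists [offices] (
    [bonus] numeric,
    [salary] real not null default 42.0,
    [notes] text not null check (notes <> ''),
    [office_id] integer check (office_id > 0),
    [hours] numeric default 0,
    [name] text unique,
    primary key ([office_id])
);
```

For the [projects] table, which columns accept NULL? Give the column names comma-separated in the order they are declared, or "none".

name, manager, hours, phone, notes, status, project_id

- name: CHECK does not forbid NULL (a CHECK constraint passes when its expression is NULL) → nullable.
- start_date: declared NOT NULL → not nullable.
- manager: CHECK does not forbid NULL (a CHECK constraint passes when its expression is NULL) → nullable.
- hire_date: part of the PRIMARY KEY, which implies NOT NULL → not nullable.
- hours: CHECK does not forbid NULL (a CHECK constraint passes when its expression is NULL) → nullable.
- phone: no NOT NULL constraint applies → nullable.
- notes: CHECK does not forbid NULL (a CHECK constraint passes when its expression is NULL) → nullable.
- status: DEFAULT only fills an omitted column; an explicit NULL is still allowed → nullable.
- project_id: no NOT NULL constraint applies → nullable.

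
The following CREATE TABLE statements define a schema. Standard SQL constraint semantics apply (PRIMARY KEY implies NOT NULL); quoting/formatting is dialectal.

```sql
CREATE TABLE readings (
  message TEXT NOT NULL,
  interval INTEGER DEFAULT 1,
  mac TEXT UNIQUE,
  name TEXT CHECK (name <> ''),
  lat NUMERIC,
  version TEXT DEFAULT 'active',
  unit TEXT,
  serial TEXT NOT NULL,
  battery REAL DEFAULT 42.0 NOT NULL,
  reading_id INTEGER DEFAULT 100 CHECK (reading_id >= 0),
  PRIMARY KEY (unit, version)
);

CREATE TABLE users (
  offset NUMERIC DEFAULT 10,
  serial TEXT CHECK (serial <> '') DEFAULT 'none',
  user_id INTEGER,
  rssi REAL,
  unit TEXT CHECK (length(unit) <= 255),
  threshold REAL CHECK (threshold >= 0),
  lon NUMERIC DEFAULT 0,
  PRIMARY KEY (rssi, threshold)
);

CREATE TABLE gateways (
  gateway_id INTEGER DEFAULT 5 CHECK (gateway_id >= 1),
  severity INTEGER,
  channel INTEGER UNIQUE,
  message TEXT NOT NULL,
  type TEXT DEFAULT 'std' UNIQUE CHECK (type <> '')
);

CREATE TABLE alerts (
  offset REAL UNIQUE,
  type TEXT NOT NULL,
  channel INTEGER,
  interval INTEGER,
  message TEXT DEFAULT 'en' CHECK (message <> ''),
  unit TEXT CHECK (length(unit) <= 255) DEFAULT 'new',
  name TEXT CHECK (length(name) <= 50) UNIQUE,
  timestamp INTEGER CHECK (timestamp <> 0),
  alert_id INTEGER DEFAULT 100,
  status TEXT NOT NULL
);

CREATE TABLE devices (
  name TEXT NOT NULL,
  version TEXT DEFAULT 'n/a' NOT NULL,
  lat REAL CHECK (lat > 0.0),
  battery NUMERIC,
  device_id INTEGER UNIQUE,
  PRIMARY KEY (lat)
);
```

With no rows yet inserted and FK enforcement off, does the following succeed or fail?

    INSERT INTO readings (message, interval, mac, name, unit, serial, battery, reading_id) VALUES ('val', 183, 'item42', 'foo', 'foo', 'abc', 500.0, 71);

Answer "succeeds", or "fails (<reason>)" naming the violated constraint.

succeeds

NOT NULL columns: battery is supplied; message is supplied; serial is supplied; unit is supplied; version defaults to 'active'.
CHECK constraints: 'foo' satisfies (name <> ''); 71 satisfies (reading_id >= 0).
No constraint is violated.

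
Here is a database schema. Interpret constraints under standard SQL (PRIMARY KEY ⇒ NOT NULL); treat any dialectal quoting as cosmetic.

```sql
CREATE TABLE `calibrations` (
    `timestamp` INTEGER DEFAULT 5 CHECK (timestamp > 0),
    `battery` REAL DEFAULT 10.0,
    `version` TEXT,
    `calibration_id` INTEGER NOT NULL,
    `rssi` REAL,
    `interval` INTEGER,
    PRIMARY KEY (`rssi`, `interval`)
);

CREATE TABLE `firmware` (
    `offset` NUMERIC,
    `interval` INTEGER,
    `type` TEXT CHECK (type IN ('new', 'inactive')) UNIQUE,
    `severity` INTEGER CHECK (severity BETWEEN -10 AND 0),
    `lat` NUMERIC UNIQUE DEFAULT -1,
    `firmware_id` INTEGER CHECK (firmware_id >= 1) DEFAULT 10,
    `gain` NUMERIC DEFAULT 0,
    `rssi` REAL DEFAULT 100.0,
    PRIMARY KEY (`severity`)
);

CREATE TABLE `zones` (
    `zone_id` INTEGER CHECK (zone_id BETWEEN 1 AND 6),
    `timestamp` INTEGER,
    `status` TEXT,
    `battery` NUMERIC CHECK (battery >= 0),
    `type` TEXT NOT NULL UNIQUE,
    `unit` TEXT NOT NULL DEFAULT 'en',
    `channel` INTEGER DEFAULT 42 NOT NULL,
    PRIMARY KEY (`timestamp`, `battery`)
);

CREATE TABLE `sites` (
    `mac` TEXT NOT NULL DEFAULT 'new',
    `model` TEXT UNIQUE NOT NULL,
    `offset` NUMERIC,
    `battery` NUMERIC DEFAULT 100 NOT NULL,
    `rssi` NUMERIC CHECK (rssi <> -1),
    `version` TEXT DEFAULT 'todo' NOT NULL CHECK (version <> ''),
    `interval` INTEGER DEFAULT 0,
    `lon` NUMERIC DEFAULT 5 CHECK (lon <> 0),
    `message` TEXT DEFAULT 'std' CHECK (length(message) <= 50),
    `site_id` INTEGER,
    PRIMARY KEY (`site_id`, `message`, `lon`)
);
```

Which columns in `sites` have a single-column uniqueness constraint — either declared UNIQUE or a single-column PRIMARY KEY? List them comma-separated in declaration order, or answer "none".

- mac: no UNIQUE or single-column PK constraint.
- model: declared UNIQUE → unique.
- offset: no UNIQUE or single-column PK constraint.
- battery: no UNIQUE or single-column PK constraint.
- rssi: no UNIQUE or single-column PK constraint.
- version: no UNIQUE or single-column PK constraint.
- interval: no UNIQUE or single-column PK constraint.
- lon: part of a composite PRIMARY KEY — only the tuple is unique, not this column on its own.
- message: part of a composite PRIMARY KEY — only the tuple is unique, not this column on its own.
- site_id: part of a composite PRIMARY KEY — only the tuple is unique, not this column on its own.

model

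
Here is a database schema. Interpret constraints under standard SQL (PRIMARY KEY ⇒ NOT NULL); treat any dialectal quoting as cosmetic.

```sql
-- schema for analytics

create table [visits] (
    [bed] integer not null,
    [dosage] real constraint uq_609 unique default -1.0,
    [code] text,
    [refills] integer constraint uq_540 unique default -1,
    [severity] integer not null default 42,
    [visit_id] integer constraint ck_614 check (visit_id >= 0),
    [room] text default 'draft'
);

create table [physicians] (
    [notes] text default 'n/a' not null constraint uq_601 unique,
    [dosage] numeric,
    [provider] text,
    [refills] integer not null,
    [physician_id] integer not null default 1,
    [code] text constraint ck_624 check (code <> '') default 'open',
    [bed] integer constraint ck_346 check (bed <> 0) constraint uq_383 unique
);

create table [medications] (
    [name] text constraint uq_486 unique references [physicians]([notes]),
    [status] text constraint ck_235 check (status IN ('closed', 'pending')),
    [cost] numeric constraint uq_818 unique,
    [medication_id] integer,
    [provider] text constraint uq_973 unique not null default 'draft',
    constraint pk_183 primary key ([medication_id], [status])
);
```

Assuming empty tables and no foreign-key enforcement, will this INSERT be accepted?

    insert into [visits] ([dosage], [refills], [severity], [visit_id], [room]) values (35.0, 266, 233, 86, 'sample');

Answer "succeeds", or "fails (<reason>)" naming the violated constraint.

fails (NOT NULL on bed)

bed is omitted from the column list and has no DEFAULT, so it would receive NULL.
But bed is declared NOT NULL.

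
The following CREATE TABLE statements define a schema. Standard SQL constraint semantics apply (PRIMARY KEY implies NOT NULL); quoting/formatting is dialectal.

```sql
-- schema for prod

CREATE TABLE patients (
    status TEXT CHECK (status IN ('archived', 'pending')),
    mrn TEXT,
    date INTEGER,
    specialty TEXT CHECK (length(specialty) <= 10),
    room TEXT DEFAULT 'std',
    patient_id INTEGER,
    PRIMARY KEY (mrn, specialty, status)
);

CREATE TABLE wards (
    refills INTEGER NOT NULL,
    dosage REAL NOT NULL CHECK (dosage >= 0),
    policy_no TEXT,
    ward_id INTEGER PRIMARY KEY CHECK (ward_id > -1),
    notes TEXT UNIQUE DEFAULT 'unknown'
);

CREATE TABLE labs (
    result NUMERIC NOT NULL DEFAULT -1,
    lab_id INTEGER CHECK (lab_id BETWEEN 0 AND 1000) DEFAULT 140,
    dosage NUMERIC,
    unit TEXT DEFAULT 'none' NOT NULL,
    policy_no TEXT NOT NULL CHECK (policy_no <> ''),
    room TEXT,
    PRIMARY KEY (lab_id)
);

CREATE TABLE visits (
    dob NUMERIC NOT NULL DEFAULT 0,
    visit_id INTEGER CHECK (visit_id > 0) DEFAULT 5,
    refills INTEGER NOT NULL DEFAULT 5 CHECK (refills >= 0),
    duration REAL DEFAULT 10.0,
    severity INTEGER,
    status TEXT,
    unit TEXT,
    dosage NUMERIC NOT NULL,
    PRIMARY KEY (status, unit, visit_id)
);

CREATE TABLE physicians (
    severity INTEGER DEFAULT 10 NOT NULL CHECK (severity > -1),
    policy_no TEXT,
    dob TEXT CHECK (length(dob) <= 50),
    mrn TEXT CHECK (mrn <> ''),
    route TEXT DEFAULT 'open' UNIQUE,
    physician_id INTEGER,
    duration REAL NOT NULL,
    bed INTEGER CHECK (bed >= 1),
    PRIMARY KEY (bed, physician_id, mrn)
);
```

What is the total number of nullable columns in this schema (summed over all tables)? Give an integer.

12

patients: 3 nullable (date, room, patient_id — PK (mrn, specialty, status) and explicit NOT NULL columns excluded).
wards: 2 nullable (policy_no, notes — PK (ward_id) and explicit NOT NULL columns excluded).
labs: 2 nullable (dosage, room — PK (lab_id) and explicit NOT NULL columns excluded).
visits: 2 nullable (duration, severity — PK (status, unit, visit_id) and explicit NOT NULL columns excluded).
physicians: 3 nullable (policy_no, dob, route — PK (bed, physician_id, mrn) and explicit NOT NULL columns excluded).
Total: 3 + 2 + 2 + 2 + 3 = 12.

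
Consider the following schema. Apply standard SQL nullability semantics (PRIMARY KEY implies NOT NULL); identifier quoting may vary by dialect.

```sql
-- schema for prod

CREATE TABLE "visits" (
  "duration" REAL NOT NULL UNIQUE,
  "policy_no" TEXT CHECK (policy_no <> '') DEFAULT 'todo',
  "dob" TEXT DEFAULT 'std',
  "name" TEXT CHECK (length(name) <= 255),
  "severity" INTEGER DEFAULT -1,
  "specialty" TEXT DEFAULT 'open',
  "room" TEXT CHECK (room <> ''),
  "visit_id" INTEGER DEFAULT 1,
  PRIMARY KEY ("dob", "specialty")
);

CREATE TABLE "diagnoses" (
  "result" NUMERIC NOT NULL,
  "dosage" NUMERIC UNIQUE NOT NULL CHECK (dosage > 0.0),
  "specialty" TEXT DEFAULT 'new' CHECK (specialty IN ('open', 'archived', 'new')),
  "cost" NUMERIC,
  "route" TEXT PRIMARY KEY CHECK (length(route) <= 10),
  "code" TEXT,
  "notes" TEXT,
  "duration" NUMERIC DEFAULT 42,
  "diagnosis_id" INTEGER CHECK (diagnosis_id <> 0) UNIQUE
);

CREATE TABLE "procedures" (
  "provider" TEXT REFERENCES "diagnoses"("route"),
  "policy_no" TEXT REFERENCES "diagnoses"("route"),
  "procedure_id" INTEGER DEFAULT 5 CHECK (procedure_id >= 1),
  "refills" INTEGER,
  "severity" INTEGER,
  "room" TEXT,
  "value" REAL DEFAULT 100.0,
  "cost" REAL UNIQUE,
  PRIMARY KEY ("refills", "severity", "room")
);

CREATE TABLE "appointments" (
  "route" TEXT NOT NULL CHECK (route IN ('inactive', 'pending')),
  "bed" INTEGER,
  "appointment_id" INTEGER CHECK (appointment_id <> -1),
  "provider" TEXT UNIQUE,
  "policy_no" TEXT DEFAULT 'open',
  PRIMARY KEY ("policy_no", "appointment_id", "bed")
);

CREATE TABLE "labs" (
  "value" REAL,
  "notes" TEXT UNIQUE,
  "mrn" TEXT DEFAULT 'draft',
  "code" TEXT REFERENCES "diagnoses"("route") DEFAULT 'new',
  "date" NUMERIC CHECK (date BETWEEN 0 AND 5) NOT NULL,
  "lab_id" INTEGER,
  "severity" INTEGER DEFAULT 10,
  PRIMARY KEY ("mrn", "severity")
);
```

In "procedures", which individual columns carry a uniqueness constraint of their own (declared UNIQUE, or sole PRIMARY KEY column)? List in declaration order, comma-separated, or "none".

- provider: no UNIQUE or single-column PK constraint.
- policy_no: no UNIQUE or single-column PK constraint.
- procedure_id: no UNIQUE or single-column PK constraint.
- refills: part of a composite PRIMARY KEY — only the tuple is unique, not this column on its own.
- severity: part of a composite PRIMARY KEY — only the tuple is unique, not this column on its own.
- room: part of a composite PRIMARY KEY — only the tuple is unique, not this column on its own.
- value: no UNIQUE or single-column PK constraint.
- cost: declared UNIQUE → unique.

cost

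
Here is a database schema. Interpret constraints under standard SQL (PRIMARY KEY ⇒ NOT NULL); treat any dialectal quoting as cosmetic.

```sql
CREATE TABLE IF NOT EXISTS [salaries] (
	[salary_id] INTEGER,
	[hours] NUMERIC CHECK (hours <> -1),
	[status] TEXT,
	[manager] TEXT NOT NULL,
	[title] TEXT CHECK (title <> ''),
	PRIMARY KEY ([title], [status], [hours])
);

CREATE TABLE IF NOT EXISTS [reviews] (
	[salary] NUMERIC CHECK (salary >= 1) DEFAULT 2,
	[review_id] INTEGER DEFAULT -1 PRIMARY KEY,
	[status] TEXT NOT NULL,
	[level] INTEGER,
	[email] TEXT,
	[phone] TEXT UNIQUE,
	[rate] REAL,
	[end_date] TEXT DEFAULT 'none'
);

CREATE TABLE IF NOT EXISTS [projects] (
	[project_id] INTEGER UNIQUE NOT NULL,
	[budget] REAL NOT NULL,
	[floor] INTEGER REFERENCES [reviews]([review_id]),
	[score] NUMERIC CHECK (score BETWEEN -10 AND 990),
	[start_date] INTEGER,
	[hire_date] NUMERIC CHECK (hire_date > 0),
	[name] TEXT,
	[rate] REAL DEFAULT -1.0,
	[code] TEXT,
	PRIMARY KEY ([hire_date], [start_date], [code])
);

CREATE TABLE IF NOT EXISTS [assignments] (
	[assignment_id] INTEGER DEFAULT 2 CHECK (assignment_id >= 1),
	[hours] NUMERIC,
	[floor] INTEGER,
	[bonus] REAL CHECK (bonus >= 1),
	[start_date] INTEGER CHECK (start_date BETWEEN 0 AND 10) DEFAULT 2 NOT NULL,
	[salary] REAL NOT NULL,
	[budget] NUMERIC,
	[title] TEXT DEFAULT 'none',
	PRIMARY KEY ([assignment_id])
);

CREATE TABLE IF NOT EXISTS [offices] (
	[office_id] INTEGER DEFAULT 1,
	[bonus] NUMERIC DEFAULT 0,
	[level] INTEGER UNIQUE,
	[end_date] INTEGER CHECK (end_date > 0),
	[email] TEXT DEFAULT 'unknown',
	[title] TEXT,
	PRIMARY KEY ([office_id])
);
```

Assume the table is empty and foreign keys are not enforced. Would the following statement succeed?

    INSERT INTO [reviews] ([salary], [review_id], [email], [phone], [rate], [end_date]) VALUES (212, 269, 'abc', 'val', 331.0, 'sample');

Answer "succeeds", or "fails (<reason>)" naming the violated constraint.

status is omitted from the column list and has no DEFAULT, so it would receive NULL.
But status is declared NOT NULL.

fails (NOT NULL on status)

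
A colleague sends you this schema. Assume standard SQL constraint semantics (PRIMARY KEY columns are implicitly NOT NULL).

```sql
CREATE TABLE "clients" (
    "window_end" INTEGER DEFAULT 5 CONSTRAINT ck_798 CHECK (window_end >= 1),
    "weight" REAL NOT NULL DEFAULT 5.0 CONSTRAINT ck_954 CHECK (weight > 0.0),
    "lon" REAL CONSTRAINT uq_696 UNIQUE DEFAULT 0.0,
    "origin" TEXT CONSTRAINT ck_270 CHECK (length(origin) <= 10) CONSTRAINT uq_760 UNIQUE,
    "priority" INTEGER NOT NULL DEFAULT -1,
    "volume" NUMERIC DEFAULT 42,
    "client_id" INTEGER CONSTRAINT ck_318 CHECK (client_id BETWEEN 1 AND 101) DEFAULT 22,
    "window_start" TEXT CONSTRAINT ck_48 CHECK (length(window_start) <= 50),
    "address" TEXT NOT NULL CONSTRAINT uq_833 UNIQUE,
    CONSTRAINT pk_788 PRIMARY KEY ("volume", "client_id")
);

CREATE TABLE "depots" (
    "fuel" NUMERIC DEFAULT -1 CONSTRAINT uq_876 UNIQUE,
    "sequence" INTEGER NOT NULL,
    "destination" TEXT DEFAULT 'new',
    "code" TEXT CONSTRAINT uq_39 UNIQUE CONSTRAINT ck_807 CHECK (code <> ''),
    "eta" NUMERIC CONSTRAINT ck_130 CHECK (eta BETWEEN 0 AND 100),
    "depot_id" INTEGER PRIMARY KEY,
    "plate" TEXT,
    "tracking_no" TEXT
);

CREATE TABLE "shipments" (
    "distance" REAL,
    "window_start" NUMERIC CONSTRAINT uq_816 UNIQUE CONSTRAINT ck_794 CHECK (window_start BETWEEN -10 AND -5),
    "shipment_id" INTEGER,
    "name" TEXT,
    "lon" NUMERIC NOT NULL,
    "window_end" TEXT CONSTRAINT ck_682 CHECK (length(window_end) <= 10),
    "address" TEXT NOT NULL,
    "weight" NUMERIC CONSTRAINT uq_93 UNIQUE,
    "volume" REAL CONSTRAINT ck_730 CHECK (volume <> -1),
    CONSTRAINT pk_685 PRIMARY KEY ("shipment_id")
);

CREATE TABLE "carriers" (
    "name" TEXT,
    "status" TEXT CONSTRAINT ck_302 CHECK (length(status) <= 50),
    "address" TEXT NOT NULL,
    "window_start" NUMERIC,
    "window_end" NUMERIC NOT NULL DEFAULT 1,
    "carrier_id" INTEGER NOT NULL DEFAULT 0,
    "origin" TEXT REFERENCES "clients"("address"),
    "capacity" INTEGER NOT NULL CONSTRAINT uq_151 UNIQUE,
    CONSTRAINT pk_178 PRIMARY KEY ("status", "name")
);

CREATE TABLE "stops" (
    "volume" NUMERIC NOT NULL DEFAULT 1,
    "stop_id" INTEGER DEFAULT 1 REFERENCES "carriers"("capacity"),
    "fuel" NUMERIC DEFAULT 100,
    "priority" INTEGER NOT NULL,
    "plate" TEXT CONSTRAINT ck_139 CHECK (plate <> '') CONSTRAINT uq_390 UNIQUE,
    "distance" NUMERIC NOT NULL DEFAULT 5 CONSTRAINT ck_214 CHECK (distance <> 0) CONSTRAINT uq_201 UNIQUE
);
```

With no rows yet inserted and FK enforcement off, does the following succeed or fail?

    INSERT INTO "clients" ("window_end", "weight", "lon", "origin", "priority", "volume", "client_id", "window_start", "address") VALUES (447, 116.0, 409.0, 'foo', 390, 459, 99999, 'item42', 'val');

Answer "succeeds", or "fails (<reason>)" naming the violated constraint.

The value 99999 for client_id violates CHECK (client_id BETWEEN 1 AND 101).

fails (CHECK on client_id)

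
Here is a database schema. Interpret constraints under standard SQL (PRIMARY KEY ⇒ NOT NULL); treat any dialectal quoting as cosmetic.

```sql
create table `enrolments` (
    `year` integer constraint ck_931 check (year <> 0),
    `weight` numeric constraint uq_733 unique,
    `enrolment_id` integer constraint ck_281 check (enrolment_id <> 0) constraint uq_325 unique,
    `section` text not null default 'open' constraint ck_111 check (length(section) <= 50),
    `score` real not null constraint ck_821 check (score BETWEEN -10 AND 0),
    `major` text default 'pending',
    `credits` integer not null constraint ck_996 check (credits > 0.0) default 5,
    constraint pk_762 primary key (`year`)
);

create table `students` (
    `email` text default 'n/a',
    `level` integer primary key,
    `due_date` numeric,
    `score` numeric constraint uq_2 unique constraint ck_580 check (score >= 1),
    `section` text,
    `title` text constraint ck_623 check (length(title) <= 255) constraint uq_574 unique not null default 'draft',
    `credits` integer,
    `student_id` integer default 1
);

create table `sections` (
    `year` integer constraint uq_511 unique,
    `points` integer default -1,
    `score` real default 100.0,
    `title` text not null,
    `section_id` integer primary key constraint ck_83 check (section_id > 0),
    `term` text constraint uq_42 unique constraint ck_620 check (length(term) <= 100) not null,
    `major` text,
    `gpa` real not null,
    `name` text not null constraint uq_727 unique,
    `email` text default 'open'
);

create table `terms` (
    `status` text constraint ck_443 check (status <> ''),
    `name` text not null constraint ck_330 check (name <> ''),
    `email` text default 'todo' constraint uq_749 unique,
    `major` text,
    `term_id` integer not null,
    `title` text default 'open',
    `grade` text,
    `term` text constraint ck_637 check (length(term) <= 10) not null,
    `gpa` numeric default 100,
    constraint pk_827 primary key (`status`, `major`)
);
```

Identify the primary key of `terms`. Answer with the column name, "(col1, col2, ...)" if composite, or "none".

(status, major)

A table-level PRIMARY KEY clause names 2 columns: status, major.
This is a composite key — the combination is unique, not each column individually.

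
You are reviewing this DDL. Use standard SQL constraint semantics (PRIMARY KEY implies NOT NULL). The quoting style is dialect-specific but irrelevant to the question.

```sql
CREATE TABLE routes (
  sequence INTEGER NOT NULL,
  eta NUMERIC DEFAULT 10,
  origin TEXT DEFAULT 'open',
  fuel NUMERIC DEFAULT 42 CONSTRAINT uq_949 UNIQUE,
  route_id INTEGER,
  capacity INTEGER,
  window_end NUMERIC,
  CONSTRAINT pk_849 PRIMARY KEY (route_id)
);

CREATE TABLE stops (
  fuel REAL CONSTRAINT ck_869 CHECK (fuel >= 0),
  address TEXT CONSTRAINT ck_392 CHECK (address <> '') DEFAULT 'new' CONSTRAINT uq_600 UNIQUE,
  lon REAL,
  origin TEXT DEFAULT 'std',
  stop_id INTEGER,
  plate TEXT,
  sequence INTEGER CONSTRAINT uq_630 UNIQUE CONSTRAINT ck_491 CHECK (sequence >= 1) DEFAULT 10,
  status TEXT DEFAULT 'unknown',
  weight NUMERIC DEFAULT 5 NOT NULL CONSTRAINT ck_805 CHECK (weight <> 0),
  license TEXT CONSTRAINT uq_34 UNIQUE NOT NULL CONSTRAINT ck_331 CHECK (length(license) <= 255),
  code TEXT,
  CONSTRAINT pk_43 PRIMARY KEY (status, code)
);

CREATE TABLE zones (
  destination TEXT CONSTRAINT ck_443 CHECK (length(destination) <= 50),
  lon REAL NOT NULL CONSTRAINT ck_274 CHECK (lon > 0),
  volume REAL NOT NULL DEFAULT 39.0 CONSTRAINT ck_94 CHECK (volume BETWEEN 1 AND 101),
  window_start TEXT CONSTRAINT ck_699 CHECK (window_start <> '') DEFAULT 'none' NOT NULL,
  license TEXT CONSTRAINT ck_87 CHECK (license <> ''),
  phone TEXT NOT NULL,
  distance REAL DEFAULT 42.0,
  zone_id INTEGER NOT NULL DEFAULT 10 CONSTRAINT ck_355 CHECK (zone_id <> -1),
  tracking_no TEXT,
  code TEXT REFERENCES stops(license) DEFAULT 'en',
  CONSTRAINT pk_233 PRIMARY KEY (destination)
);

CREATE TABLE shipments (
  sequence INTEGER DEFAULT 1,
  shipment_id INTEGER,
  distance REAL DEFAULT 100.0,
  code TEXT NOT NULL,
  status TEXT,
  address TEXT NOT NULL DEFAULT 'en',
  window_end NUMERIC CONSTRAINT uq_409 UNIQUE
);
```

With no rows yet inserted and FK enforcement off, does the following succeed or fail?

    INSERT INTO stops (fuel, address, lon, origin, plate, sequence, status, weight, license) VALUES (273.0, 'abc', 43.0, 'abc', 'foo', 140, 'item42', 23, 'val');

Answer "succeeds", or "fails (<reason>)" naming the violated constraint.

code is omitted from the column list and has no DEFAULT, so it would receive NULL.
But code is part of the PRIMARY KEY (implied NOT NULL).

fails (NOT NULL on code)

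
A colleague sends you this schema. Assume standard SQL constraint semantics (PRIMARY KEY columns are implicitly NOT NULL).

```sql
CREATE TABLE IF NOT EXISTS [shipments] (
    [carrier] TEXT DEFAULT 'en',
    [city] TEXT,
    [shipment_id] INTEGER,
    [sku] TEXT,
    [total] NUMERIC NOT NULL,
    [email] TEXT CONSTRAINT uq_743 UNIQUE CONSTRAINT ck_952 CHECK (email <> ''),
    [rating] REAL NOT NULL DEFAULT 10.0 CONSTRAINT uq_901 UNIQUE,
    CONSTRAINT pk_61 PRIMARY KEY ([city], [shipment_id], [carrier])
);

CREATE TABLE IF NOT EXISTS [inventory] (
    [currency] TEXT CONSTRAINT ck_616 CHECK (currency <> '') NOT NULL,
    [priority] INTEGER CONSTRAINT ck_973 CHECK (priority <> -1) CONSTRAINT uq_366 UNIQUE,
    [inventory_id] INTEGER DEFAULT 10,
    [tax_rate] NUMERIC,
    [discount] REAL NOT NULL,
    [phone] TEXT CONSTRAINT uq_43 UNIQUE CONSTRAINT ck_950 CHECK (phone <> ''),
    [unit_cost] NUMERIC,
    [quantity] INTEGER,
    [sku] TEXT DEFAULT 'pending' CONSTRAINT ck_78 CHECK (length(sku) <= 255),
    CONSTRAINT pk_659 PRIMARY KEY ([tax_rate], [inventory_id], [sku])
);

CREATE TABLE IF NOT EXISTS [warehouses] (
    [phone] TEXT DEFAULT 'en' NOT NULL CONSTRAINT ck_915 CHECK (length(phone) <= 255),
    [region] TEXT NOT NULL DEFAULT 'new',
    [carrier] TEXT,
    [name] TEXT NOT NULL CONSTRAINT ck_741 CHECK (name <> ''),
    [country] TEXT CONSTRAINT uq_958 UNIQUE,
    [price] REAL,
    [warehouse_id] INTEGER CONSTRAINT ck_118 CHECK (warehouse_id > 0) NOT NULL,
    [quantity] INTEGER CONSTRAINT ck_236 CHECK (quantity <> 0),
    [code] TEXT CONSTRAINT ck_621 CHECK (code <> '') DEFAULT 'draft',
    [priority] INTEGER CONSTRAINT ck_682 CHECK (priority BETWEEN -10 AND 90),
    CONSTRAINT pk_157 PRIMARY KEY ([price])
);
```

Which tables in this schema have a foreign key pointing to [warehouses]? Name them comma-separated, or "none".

No REFERENCES clause anywhere in the schema names warehouses.

none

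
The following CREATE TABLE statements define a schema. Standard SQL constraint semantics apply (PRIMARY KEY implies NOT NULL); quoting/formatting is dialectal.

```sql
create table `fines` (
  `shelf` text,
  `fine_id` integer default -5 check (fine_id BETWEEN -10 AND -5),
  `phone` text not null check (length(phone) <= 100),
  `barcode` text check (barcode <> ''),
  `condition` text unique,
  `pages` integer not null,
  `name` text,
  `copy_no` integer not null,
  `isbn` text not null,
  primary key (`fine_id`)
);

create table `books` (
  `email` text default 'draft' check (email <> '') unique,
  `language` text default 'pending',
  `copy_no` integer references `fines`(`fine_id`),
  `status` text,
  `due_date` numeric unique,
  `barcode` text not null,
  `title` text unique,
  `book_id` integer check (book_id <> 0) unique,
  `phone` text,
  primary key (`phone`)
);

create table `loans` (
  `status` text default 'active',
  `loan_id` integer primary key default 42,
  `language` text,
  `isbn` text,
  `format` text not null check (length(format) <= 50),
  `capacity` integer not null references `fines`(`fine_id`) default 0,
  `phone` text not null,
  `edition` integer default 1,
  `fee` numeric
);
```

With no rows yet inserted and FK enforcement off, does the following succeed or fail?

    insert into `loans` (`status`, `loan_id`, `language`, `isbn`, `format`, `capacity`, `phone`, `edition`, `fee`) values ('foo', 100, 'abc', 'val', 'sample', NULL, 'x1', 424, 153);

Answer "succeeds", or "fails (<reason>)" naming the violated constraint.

capacity is explicitly set to NULL, but capacity is declared NOT NULL.

fails (NOT NULL on capacity)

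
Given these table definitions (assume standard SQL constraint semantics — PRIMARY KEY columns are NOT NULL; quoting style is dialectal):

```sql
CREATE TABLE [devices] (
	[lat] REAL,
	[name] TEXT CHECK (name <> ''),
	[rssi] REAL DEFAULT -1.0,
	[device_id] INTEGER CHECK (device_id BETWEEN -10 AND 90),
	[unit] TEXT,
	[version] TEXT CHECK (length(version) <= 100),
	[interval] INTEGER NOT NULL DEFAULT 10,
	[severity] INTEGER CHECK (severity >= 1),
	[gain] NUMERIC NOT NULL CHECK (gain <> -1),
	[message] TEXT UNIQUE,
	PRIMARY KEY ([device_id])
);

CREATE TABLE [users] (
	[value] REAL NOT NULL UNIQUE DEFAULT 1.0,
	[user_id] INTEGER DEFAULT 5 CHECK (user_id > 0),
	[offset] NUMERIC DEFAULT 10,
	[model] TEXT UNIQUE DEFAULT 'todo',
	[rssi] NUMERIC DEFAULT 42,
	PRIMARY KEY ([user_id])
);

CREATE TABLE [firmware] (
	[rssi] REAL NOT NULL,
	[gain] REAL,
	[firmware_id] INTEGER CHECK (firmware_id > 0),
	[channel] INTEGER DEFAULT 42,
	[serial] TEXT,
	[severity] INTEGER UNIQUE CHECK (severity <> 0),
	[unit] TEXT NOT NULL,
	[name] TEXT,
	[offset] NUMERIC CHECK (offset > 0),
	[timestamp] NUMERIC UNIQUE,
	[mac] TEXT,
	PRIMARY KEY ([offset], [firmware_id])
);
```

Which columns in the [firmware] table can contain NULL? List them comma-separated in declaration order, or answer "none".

gain, channel, serial, severity, name, timestamp, mac

- rssi: declared NOT NULL → not nullable.
- gain: no NOT NULL constraint applies → nullable.
- firmware_id: part of the PRIMARY KEY, which implies NOT NULL → not nullable.
- channel: DEFAULT only fills an omitted column; an explicit NULL is still allowed → nullable.
- serial: no NOT NULL constraint applies → nullable.
- severity: CHECK does not forbid NULL (a CHECK constraint passes when its expression is NULL) → nullable.
- unit: declared NOT NULL → not nullable.
- name: no NOT NULL constraint applies → nullable.
- offset: part of the PRIMARY KEY, which implies NOT NULL → not nullable.
- timestamp: UNIQUE does not imply NOT NULL → nullable.
- mac: no NOT NULL constraint applies → nullable.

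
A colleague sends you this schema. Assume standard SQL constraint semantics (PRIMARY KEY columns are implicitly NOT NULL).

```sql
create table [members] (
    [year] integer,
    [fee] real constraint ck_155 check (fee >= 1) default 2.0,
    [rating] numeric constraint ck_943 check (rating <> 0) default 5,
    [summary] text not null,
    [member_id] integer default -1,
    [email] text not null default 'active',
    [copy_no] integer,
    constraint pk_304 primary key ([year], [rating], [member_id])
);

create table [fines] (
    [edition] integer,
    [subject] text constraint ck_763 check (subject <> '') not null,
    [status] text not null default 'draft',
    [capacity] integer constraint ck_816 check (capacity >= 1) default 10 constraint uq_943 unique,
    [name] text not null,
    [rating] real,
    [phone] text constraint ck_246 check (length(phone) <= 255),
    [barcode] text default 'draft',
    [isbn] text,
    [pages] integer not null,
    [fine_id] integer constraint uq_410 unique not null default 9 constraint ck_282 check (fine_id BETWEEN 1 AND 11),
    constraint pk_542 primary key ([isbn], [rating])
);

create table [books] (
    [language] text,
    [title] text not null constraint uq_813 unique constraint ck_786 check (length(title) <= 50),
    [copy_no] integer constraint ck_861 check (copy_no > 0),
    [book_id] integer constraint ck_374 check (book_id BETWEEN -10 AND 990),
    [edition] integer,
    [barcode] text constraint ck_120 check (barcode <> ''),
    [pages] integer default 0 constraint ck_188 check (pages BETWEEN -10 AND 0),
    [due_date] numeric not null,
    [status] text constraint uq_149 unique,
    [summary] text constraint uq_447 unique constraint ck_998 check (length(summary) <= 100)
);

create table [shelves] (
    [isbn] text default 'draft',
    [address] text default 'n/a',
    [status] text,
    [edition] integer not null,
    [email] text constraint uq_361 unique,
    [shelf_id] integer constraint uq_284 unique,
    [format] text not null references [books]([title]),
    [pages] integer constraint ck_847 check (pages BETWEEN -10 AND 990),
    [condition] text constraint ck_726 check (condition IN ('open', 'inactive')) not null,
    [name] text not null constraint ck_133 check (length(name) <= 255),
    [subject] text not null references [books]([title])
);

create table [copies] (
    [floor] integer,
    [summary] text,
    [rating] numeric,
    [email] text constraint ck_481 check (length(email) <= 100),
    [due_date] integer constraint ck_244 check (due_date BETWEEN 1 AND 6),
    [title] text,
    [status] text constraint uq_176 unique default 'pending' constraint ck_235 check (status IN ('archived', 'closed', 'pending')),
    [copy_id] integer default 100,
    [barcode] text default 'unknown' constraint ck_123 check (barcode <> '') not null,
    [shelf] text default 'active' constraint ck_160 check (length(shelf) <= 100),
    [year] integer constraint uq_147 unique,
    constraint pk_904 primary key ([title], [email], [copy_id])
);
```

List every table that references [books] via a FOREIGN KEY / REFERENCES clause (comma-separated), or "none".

shelves

- shelves.format references books(title).
- shelves.subject references books(title).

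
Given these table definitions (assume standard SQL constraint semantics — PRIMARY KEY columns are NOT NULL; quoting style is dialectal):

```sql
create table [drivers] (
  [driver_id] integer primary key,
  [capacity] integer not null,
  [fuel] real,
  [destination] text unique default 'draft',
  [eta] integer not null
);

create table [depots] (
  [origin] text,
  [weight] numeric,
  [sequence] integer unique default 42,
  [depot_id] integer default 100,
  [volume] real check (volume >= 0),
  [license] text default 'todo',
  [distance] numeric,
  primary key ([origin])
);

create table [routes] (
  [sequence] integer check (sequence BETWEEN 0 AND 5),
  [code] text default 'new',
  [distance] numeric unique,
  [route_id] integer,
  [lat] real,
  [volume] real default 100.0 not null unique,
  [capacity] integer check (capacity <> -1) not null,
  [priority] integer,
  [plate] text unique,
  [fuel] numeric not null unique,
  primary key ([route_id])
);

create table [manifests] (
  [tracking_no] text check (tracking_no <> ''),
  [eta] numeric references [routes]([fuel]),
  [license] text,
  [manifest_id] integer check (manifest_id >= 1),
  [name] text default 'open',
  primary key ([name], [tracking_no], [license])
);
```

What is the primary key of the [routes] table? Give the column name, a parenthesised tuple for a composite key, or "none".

route_id

route_id is declared PRIMARY KEY as a table-level PRIMARY KEY clause.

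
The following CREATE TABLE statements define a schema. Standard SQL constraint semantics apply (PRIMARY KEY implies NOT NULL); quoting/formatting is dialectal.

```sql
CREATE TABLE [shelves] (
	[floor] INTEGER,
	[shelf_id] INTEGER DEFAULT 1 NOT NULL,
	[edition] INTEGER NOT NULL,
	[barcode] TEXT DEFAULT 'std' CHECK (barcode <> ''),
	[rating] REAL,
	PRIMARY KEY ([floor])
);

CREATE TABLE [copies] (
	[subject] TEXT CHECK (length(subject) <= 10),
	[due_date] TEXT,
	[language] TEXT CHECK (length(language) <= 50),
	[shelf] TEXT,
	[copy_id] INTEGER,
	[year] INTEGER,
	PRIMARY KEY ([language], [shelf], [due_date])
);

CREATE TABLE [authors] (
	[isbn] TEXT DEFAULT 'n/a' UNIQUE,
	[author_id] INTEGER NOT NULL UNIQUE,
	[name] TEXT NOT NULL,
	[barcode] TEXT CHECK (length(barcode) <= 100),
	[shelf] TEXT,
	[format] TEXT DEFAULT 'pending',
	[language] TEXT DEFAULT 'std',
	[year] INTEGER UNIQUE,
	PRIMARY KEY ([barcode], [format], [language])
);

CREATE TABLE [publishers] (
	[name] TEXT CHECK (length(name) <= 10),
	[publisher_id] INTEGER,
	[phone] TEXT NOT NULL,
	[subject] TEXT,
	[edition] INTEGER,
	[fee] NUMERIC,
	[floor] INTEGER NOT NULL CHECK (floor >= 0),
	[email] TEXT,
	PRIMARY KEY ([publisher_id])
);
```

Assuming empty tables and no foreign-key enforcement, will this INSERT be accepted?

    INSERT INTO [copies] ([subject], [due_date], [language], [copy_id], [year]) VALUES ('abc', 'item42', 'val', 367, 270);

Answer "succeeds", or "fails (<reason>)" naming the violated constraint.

shelf is omitted from the column list and has no DEFAULT, so it would receive NULL.
But shelf is part of the PRIMARY KEY (implied NOT NULL).

fails (NOT NULL on shelf)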